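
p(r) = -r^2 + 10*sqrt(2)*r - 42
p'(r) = -2*r + 10*sqrt(2)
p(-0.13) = -43.86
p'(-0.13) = 14.40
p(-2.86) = -90.63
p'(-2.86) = 19.86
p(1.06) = -28.13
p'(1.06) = 12.02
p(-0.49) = -49.17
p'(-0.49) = 15.12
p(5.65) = 5.98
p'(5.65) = 2.84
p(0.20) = -39.21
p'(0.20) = 13.74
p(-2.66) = -86.69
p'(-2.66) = 19.46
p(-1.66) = -68.23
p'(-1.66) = 17.46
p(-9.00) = -250.28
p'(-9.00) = 32.14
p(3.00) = -8.57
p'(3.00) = 8.14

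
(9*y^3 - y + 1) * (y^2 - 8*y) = 9*y^5 - 72*y^4 - y^3 + 9*y^2 - 8*y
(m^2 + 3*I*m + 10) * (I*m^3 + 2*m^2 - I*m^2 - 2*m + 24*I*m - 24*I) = I*m^5 - m^4 - I*m^4 + m^3 + 40*I*m^3 - 52*m^2 - 40*I*m^2 + 52*m + 240*I*m - 240*I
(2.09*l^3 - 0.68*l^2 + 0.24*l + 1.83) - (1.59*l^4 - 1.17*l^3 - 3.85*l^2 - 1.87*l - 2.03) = -1.59*l^4 + 3.26*l^3 + 3.17*l^2 + 2.11*l + 3.86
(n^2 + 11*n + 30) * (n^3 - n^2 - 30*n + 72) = n^5 + 10*n^4 - 11*n^3 - 288*n^2 - 108*n + 2160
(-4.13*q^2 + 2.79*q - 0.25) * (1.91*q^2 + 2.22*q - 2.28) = -7.8883*q^4 - 3.8397*q^3 + 15.1327*q^2 - 6.9162*q + 0.57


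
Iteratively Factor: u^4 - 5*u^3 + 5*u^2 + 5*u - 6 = (u - 1)*(u^3 - 4*u^2 + u + 6) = (u - 1)*(u + 1)*(u^2 - 5*u + 6) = (u - 2)*(u - 1)*(u + 1)*(u - 3)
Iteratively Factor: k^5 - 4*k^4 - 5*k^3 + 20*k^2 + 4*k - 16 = (k + 1)*(k^4 - 5*k^3 + 20*k - 16) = (k - 4)*(k + 1)*(k^3 - k^2 - 4*k + 4) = (k - 4)*(k - 1)*(k + 1)*(k^2 - 4) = (k - 4)*(k - 1)*(k + 1)*(k + 2)*(k - 2)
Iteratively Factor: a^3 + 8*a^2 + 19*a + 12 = (a + 3)*(a^2 + 5*a + 4) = (a + 1)*(a + 3)*(a + 4)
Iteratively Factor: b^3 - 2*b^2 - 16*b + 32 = (b - 4)*(b^2 + 2*b - 8) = (b - 4)*(b - 2)*(b + 4)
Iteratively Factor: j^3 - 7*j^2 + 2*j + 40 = (j - 5)*(j^2 - 2*j - 8) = (j - 5)*(j - 4)*(j + 2)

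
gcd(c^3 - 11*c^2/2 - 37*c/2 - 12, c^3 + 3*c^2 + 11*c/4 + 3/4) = c^2 + 5*c/2 + 3/2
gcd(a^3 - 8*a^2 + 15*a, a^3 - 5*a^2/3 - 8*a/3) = a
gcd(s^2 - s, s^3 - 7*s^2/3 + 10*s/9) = s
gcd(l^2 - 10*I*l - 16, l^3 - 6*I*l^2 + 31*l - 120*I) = l - 8*I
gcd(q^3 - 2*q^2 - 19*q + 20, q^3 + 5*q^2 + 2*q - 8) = q^2 + 3*q - 4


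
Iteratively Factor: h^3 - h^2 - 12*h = (h + 3)*(h^2 - 4*h) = (h - 4)*(h + 3)*(h)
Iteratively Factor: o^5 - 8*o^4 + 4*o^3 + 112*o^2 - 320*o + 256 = (o - 4)*(o^4 - 4*o^3 - 12*o^2 + 64*o - 64) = (o - 4)^2*(o^3 - 12*o + 16) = (o - 4)^2*(o - 2)*(o^2 + 2*o - 8) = (o - 4)^2*(o - 2)*(o + 4)*(o - 2)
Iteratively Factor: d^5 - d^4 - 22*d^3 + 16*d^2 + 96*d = (d + 4)*(d^4 - 5*d^3 - 2*d^2 + 24*d) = (d - 4)*(d + 4)*(d^3 - d^2 - 6*d) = (d - 4)*(d - 3)*(d + 4)*(d^2 + 2*d) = (d - 4)*(d - 3)*(d + 2)*(d + 4)*(d)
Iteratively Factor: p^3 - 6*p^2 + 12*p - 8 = (p - 2)*(p^2 - 4*p + 4) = (p - 2)^2*(p - 2)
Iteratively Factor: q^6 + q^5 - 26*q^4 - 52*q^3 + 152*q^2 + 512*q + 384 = (q + 2)*(q^5 - q^4 - 24*q^3 - 4*q^2 + 160*q + 192) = (q - 4)*(q + 2)*(q^4 + 3*q^3 - 12*q^2 - 52*q - 48) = (q - 4)^2*(q + 2)*(q^3 + 7*q^2 + 16*q + 12) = (q - 4)^2*(q + 2)*(q + 3)*(q^2 + 4*q + 4) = (q - 4)^2*(q + 2)^2*(q + 3)*(q + 2)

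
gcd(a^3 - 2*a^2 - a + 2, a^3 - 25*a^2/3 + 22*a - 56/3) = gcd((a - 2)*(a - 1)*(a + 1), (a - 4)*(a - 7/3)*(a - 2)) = a - 2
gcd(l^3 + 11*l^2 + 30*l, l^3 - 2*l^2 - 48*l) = l^2 + 6*l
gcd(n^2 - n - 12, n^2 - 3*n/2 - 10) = n - 4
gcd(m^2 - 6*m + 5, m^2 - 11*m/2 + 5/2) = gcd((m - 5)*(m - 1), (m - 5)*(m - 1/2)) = m - 5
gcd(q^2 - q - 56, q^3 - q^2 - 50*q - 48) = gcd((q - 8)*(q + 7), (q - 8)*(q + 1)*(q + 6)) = q - 8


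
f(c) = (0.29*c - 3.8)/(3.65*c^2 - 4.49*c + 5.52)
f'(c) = (4.49 - 7.3*c)*(0.29*c - 3.8)/(3.65*c^2 - 4.49*c + 5.52)^2 + 0.29/(3.65*c^2 - 4.49*c + 5.52) = (-1.0585*c^2 + 27.74*c - 15.4612)/(13.3225*c^4 - 32.777*c^3 + 60.4561*c^2 - 49.5696*c + 30.4704)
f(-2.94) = -0.09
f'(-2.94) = -0.04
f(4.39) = -0.05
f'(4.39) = 0.03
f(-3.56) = -0.07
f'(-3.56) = -0.03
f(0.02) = -0.70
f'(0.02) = -0.51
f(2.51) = -0.18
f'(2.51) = 0.16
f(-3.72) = -0.07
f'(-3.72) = -0.03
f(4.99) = -0.03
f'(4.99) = 0.02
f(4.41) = -0.04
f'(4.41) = 0.03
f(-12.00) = -0.01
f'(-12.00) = -0.00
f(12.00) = -0.00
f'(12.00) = 0.00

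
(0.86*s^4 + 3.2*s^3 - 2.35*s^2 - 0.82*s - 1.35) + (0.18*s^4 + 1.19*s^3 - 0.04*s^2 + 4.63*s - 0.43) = 1.04*s^4 + 4.39*s^3 - 2.39*s^2 + 3.81*s - 1.78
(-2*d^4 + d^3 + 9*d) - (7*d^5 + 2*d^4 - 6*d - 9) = -7*d^5 - 4*d^4 + d^3 + 15*d + 9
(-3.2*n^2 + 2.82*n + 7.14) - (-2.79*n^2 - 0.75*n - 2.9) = -0.41*n^2 + 3.57*n + 10.04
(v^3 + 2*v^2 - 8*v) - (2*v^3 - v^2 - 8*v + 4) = -v^3 + 3*v^2 - 4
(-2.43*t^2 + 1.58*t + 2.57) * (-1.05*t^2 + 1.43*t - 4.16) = 2.5515*t^4 - 5.1339*t^3 + 9.6697*t^2 - 2.8977*t - 10.6912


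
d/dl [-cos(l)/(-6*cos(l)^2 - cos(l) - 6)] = -6*sin(l)^3/(6*cos(l)^2 + cos(l) + 6)^2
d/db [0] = 0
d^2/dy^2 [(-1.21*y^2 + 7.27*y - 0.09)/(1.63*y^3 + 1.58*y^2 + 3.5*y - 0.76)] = (-6.429698*y^6 + 115.893978*y^5 + 150.887796*y^4 - 57.964292*y^3 + 94.926348*y^2 + 48.723744*y + 34.857464)/(4.330747*y^9 + 12.593706*y^8 + 40.104846*y^7 + 51.96998*y^6 + 74.370876*y^5 + 26.358408*y^4 + 20.482664*y^3 - 25.192176*y^2 + 6.0648*y - 0.438976)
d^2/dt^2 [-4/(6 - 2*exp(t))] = 2*(exp(t) + 3)*exp(t)/(exp(t) - 3)^3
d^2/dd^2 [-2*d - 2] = 0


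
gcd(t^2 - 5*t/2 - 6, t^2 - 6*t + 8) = t - 4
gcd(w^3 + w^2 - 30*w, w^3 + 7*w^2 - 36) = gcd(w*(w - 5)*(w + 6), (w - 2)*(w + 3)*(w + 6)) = w + 6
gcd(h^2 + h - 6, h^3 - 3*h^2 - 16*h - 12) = 1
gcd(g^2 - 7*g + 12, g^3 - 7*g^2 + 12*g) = g^2 - 7*g + 12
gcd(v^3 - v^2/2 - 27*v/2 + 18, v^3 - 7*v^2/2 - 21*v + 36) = v^2 + 5*v/2 - 6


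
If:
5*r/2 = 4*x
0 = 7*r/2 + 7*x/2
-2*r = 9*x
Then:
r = 0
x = 0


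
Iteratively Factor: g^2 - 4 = (g + 2)*(g - 2)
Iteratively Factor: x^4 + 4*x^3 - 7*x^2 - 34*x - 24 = (x + 2)*(x^3 + 2*x^2 - 11*x - 12) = (x - 3)*(x + 2)*(x^2 + 5*x + 4) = (x - 3)*(x + 2)*(x + 4)*(x + 1)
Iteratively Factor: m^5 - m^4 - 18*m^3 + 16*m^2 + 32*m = (m - 2)*(m^4 + m^3 - 16*m^2 - 16*m) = (m - 2)*(m + 4)*(m^3 - 3*m^2 - 4*m) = (m - 2)*(m + 1)*(m + 4)*(m^2 - 4*m) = (m - 4)*(m - 2)*(m + 1)*(m + 4)*(m)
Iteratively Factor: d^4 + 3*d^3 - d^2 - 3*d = (d + 3)*(d^3 - d) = (d - 1)*(d + 3)*(d^2 + d) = d*(d - 1)*(d + 3)*(d + 1)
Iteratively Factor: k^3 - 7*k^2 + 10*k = (k - 5)*(k^2 - 2*k) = (k - 5)*(k - 2)*(k)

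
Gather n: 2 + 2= 4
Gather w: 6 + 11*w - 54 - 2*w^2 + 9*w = -2*w^2 + 20*w - 48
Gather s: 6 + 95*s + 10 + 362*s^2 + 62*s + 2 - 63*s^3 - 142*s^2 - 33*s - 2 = -63*s^3 + 220*s^2 + 124*s + 16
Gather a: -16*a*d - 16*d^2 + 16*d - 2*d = -16*a*d - 16*d^2 + 14*d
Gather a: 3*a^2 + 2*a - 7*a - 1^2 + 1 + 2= 3*a^2 - 5*a + 2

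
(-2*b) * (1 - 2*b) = 4*b^2 - 2*b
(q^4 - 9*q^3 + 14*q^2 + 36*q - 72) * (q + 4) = q^5 - 5*q^4 - 22*q^3 + 92*q^2 + 72*q - 288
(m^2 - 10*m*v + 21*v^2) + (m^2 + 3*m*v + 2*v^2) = 2*m^2 - 7*m*v + 23*v^2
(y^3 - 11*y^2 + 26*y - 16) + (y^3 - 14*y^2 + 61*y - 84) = 2*y^3 - 25*y^2 + 87*y - 100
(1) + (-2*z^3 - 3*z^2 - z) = -2*z^3 - 3*z^2 - z + 1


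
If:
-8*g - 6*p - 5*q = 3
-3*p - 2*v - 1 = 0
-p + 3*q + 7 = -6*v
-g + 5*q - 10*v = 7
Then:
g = -241/828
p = 73/276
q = -187/414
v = -165/184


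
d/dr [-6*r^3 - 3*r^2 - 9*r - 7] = -18*r^2 - 6*r - 9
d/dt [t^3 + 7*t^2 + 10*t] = 3*t^2 + 14*t + 10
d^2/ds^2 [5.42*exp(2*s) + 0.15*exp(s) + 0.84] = (21.68*exp(s) + 0.15)*exp(s)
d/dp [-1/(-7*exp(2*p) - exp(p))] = (-14*exp(p) - 1)*exp(-p)/(7*exp(p) + 1)^2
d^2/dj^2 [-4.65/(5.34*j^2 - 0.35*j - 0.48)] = (-265.19508*j^2 + 17.3817*j + 4.65*(10.68*j - 0.35)*(21.36*j - 0.7) + 23.83776)/(-5.34*j^2 + 0.35*j + 0.48)^3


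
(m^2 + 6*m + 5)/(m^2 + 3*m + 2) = (m + 5)/(m + 2)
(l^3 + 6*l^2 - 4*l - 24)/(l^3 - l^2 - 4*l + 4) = (l + 6)/(l - 1)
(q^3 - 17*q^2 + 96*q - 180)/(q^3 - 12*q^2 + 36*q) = (q - 5)/q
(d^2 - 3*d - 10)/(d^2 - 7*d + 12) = (d^2 - 3*d - 10)/(d^2 - 7*d + 12)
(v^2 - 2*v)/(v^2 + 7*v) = (v - 2)/(v + 7)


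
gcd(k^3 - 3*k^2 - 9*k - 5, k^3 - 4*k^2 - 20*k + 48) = 1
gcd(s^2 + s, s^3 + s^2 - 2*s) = s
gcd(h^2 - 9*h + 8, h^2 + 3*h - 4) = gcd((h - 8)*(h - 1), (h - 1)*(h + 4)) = h - 1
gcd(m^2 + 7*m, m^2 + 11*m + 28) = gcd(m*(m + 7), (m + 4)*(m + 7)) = m + 7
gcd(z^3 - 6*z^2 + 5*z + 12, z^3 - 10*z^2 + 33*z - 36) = z^2 - 7*z + 12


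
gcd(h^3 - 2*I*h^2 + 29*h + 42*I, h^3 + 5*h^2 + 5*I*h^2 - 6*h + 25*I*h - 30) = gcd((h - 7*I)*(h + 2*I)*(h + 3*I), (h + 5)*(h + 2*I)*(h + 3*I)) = h^2 + 5*I*h - 6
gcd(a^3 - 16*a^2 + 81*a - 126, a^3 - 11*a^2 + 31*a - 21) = a^2 - 10*a + 21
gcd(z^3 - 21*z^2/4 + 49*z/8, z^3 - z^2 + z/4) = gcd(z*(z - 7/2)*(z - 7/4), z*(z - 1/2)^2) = z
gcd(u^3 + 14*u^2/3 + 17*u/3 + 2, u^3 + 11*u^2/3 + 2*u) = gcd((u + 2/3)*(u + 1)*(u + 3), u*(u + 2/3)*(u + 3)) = u^2 + 11*u/3 + 2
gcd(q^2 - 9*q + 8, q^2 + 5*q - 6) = q - 1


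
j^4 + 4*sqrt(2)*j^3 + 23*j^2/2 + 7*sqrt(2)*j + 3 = (j + sqrt(2)/2)*(j + sqrt(2))^2*(j + 3*sqrt(2)/2)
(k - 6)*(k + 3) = k^2 - 3*k - 18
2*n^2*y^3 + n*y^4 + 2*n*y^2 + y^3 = y^2*(2*n + y)*(n*y + 1)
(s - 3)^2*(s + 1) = s^3 - 5*s^2 + 3*s + 9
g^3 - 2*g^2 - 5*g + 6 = (g - 3)*(g - 1)*(g + 2)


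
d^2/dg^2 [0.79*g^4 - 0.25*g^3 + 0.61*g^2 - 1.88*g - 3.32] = 9.48*g^2 - 1.5*g + 1.22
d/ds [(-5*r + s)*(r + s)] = -4*r + 2*s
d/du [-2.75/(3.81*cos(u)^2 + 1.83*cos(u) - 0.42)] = -(20.955*cos(u) + 5.0325)*sin(u)/(3.81*cos(u)^2 + 1.83*cos(u) - 0.42)^2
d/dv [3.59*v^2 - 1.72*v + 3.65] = 7.18*v - 1.72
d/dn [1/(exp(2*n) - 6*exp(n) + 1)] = 2*(3 - exp(n))*exp(n)/(exp(2*n) - 6*exp(n) + 1)^2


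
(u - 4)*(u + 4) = u^2 - 16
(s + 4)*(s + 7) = s^2 + 11*s + 28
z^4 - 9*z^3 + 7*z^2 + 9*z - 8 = (z - 8)*(z - 1)^2*(z + 1)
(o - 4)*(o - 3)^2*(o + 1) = o^4 - 9*o^3 + 23*o^2 - 3*o - 36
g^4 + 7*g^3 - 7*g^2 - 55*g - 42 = (g - 3)*(g + 1)*(g + 2)*(g + 7)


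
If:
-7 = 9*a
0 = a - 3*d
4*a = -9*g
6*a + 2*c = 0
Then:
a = -7/9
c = 7/3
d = -7/27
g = 28/81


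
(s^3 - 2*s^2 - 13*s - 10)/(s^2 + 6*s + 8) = (s^2 - 4*s - 5)/(s + 4)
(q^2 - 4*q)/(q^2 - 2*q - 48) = q*(4 - q)/(-q^2 + 2*q + 48)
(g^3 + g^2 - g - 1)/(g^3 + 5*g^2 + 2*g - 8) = (g^2 + 2*g + 1)/(g^2 + 6*g + 8)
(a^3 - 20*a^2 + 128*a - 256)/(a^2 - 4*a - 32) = (a^2 - 12*a + 32)/(a + 4)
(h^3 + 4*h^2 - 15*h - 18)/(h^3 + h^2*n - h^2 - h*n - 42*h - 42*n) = (h^2 - 2*h - 3)/(h^2 + h*n - 7*h - 7*n)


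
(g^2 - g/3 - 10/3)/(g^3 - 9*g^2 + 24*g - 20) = (g + 5/3)/(g^2 - 7*g + 10)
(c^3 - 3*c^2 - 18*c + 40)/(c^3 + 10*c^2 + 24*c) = (c^2 - 7*c + 10)/(c*(c + 6))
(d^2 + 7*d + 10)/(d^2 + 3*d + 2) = (d + 5)/(d + 1)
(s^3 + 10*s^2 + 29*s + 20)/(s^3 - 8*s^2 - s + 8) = (s^2 + 9*s + 20)/(s^2 - 9*s + 8)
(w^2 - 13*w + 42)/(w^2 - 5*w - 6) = (w - 7)/(w + 1)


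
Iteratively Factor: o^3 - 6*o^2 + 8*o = (o)*(o^2 - 6*o + 8) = o*(o - 2)*(o - 4)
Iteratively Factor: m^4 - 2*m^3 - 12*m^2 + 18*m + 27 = (m - 3)*(m^3 + m^2 - 9*m - 9) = (m - 3)^2*(m^2 + 4*m + 3) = (m - 3)^2*(m + 3)*(m + 1)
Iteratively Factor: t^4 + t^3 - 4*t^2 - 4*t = (t)*(t^3 + t^2 - 4*t - 4) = t*(t - 2)*(t^2 + 3*t + 2) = t*(t - 2)*(t + 1)*(t + 2)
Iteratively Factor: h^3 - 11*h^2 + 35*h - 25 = (h - 5)*(h^2 - 6*h + 5) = (h - 5)*(h - 1)*(h - 5)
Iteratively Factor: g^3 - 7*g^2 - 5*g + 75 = (g - 5)*(g^2 - 2*g - 15) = (g - 5)*(g + 3)*(g - 5)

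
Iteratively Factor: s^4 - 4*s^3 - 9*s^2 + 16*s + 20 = (s + 2)*(s^3 - 6*s^2 + 3*s + 10) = (s - 2)*(s + 2)*(s^2 - 4*s - 5) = (s - 5)*(s - 2)*(s + 2)*(s + 1)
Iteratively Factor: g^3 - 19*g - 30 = (g - 5)*(g^2 + 5*g + 6) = (g - 5)*(g + 2)*(g + 3)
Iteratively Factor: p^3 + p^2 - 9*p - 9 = (p + 1)*(p^2 - 9) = (p - 3)*(p + 1)*(p + 3)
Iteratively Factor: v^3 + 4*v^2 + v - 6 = (v - 1)*(v^2 + 5*v + 6) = (v - 1)*(v + 2)*(v + 3)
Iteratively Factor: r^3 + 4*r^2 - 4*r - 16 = (r - 2)*(r^2 + 6*r + 8) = (r - 2)*(r + 2)*(r + 4)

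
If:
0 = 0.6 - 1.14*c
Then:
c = 0.53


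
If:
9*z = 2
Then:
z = 2/9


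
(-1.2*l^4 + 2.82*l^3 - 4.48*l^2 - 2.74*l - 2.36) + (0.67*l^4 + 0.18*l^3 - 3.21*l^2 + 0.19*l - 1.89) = -0.53*l^4 + 3.0*l^3 - 7.69*l^2 - 2.55*l - 4.25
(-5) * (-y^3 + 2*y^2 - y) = 5*y^3 - 10*y^2 + 5*y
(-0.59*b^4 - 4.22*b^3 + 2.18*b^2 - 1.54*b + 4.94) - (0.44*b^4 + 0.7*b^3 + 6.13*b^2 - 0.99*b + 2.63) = -1.03*b^4 - 4.92*b^3 - 3.95*b^2 - 0.55*b + 2.31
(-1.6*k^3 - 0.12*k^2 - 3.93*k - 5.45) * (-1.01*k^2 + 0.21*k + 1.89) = 1.616*k^5 - 0.2148*k^4 + 0.9201*k^3 + 4.4524*k^2 - 8.5722*k - 10.3005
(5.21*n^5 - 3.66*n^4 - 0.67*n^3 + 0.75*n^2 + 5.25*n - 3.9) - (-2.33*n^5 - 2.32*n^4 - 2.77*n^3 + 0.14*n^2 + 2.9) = 7.54*n^5 - 1.34*n^4 + 2.1*n^3 + 0.61*n^2 + 5.25*n - 6.8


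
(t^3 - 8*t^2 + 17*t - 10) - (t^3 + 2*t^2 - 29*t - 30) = -10*t^2 + 46*t + 20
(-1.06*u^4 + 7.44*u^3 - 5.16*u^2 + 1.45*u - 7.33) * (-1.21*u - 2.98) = 1.2826*u^5 - 5.8436*u^4 - 15.9276*u^3 + 13.6223*u^2 + 4.5483*u + 21.8434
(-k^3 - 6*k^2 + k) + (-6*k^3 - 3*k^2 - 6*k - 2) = -7*k^3 - 9*k^2 - 5*k - 2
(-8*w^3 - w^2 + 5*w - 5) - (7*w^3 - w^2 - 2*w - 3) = -15*w^3 + 7*w - 2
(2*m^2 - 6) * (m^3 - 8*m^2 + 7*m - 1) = 2*m^5 - 16*m^4 + 8*m^3 + 46*m^2 - 42*m + 6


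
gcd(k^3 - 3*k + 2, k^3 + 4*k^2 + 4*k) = k + 2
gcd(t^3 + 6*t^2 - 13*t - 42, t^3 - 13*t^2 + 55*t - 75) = t - 3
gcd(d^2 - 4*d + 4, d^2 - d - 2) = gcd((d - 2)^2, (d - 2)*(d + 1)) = d - 2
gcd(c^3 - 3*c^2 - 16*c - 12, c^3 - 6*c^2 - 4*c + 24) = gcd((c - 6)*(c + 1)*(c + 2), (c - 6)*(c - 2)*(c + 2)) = c^2 - 4*c - 12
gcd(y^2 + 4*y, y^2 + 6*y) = y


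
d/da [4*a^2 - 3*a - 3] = 8*a - 3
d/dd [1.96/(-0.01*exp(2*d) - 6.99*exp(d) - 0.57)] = (0.0392*exp(d) + 13.7004)*exp(d)/(0.01*exp(2*d) + 6.99*exp(d) + 0.57)^2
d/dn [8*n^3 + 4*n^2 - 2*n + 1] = 24*n^2 + 8*n - 2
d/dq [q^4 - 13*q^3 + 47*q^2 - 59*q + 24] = 4*q^3 - 39*q^2 + 94*q - 59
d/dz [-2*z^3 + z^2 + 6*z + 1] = -6*z^2 + 2*z + 6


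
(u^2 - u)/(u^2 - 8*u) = (u - 1)/(u - 8)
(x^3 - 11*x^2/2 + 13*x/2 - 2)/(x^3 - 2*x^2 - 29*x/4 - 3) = 2*(2*x^2 - 3*x + 1)/(4*x^2 + 8*x + 3)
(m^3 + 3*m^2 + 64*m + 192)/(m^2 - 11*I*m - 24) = (m^2 + m*(3 + 8*I) + 24*I)/(m - 3*I)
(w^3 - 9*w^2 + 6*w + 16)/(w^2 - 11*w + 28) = (w^3 - 9*w^2 + 6*w + 16)/(w^2 - 11*w + 28)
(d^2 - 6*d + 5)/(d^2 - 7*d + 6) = (d - 5)/(d - 6)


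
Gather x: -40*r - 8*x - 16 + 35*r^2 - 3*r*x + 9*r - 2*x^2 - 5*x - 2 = 35*r^2 - 31*r - 2*x^2 + x*(-3*r - 13) - 18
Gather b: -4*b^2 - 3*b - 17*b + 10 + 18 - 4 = -4*b^2 - 20*b + 24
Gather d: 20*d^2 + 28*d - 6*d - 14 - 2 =20*d^2 + 22*d - 16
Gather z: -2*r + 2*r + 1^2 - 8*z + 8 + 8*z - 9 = 0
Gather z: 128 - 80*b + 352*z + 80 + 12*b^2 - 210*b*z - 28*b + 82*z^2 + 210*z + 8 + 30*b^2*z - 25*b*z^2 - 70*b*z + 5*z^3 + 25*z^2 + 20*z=12*b^2 - 108*b + 5*z^3 + z^2*(107 - 25*b) + z*(30*b^2 - 280*b + 582) + 216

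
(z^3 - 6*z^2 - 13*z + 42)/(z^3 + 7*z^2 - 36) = (z - 7)/(z + 6)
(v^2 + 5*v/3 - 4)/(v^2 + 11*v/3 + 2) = (3*v - 4)/(3*v + 2)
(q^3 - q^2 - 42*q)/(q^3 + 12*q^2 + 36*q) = (q - 7)/(q + 6)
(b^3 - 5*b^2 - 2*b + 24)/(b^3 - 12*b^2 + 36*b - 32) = (b^3 - 5*b^2 - 2*b + 24)/(b^3 - 12*b^2 + 36*b - 32)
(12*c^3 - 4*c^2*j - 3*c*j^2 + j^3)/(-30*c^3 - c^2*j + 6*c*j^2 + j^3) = (-6*c^2 - c*j + j^2)/(15*c^2 + 8*c*j + j^2)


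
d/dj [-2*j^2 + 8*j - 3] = 8 - 4*j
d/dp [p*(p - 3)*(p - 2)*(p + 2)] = 4*p^3 - 9*p^2 - 8*p + 12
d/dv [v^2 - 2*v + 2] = 2*v - 2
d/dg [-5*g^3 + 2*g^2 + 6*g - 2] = -15*g^2 + 4*g + 6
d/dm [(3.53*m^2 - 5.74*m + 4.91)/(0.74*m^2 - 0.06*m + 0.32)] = (4.0358*m^2 - 5.0076*m - 1.5422)/(0.5476*m^4 - 0.0888*m^3 + 0.4772*m^2 - 0.0384*m + 0.1024)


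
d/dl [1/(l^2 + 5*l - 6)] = (-2*l - 5)/(l^2 + 5*l - 6)^2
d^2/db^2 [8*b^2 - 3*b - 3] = 16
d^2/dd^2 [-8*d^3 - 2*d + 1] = -48*d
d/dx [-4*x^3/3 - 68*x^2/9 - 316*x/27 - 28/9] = -4*x^2 - 136*x/9 - 316/27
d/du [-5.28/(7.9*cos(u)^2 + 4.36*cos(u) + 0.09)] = -(83.424*cos(u) + 23.0208)*sin(u)/(7.9*cos(u)^2 + 4.36*cos(u) + 0.09)^2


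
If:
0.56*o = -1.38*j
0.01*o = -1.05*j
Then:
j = 0.00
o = 0.00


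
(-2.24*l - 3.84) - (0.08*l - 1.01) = -2.32*l - 2.83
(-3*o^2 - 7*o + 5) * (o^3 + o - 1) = -3*o^5 - 7*o^4 + 2*o^3 - 4*o^2 + 12*o - 5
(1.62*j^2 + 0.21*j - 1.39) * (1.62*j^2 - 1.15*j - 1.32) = 2.6244*j^4 - 1.5228*j^3 - 4.6317*j^2 + 1.3213*j + 1.8348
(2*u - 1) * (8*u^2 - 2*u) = 16*u^3 - 12*u^2 + 2*u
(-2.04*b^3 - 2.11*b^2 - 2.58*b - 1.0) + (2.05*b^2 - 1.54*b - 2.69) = -2.04*b^3 - 0.0600000000000001*b^2 - 4.12*b - 3.69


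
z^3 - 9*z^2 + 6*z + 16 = (z - 8)*(z - 2)*(z + 1)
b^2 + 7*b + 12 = (b + 3)*(b + 4)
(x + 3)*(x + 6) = x^2 + 9*x + 18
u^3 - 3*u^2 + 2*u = u*(u - 2)*(u - 1)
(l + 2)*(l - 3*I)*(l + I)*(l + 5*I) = l^4 + 2*l^3 + 3*I*l^3 + 13*l^2 + 6*I*l^2 + 26*l + 15*I*l + 30*I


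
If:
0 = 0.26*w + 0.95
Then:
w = -3.65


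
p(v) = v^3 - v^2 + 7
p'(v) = 3*v^2 - 2*v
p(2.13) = 12.13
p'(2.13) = 9.35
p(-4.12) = -79.91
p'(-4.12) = 59.16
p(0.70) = 6.85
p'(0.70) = 0.07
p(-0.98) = 5.10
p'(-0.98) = 4.84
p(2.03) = 11.24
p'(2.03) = 8.30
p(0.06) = 7.00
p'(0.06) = -0.11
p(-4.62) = -112.96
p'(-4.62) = 73.27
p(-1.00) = 5.00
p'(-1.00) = 5.00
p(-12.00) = -1865.00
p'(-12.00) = 456.00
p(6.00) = 187.00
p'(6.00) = 96.00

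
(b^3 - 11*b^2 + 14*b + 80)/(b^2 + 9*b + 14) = (b^2 - 13*b + 40)/(b + 7)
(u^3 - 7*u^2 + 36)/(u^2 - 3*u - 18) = (u^2 - u - 6)/(u + 3)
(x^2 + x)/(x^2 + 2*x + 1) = x/(x + 1)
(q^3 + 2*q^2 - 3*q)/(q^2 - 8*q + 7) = q*(q + 3)/(q - 7)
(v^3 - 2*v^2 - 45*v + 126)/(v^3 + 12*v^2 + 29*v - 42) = (v^2 - 9*v + 18)/(v^2 + 5*v - 6)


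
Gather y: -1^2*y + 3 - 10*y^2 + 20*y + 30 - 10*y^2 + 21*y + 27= -20*y^2 + 40*y + 60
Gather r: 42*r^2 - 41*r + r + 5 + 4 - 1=42*r^2 - 40*r + 8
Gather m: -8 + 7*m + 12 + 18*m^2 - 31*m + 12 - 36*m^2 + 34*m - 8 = -18*m^2 + 10*m + 8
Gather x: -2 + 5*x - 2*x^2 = -2*x^2 + 5*x - 2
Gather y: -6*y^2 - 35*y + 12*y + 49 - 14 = -6*y^2 - 23*y + 35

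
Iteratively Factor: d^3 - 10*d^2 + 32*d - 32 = (d - 4)*(d^2 - 6*d + 8) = (d - 4)*(d - 2)*(d - 4)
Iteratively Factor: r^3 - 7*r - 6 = (r + 1)*(r^2 - r - 6) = (r - 3)*(r + 1)*(r + 2)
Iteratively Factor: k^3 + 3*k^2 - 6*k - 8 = (k - 2)*(k^2 + 5*k + 4) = (k - 2)*(k + 1)*(k + 4)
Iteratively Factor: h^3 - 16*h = (h)*(h^2 - 16) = h*(h + 4)*(h - 4)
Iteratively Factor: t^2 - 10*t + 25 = (t - 5)*(t - 5)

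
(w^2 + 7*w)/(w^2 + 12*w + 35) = w/(w + 5)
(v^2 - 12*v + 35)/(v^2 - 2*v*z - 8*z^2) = (-v^2 + 12*v - 35)/(-v^2 + 2*v*z + 8*z^2)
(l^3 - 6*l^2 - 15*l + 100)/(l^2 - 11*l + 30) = (l^2 - l - 20)/(l - 6)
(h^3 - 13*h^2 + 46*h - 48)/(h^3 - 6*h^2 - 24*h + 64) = (h - 3)/(h + 4)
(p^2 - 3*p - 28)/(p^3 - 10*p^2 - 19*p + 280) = (p + 4)/(p^2 - 3*p - 40)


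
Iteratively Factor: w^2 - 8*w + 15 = (w - 3)*(w - 5)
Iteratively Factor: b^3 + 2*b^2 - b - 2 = (b + 1)*(b^2 + b - 2) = (b + 1)*(b + 2)*(b - 1)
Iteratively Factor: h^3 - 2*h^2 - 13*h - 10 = (h + 1)*(h^2 - 3*h - 10) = (h - 5)*(h + 1)*(h + 2)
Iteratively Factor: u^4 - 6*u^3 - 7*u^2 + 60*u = (u + 3)*(u^3 - 9*u^2 + 20*u) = u*(u + 3)*(u^2 - 9*u + 20) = u*(u - 4)*(u + 3)*(u - 5)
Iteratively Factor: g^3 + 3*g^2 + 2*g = (g + 1)*(g^2 + 2*g) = g*(g + 1)*(g + 2)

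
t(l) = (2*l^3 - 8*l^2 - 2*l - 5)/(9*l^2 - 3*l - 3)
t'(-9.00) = 0.22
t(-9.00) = -2.78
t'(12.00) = 0.23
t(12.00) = 1.81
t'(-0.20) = -8.53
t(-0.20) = 2.42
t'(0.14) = 1.02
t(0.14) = 1.67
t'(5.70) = 0.25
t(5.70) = 0.35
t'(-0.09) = -3.00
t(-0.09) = 1.84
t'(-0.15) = -5.28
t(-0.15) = 2.08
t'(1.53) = 1.73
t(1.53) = -1.46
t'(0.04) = -0.36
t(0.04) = 1.64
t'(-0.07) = -2.46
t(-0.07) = 1.78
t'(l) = (3 - 18*l)*(2*l^3 - 8*l^2 - 2*l - 5)/(9*l^2 - 3*l - 3)^2 + (6*l^2 - 16*l - 2)/(9*l^2 - 3*l - 3) = (6*l^4 - 4*l^3 + 8*l^2 + 46*l - 3)/(3*(9*l^4 - 6*l^3 - 5*l^2 + 2*l + 1))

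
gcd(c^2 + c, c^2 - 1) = c + 1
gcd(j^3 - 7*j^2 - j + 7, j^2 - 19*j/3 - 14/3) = j - 7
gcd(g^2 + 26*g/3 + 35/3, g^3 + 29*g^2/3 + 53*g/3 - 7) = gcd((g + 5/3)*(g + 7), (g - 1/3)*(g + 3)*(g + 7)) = g + 7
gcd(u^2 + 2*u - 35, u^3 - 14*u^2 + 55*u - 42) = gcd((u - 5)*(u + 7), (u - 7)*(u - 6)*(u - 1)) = 1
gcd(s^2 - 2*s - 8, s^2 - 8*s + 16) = s - 4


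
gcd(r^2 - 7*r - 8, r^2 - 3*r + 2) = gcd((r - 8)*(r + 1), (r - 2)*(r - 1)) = 1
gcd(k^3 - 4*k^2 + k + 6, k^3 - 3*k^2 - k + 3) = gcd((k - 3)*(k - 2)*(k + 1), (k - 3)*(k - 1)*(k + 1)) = k^2 - 2*k - 3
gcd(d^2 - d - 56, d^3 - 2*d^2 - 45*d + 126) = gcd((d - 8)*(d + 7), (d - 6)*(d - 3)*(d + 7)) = d + 7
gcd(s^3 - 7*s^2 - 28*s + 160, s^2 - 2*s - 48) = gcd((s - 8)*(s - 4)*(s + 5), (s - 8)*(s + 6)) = s - 8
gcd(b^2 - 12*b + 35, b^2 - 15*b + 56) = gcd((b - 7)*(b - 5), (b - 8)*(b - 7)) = b - 7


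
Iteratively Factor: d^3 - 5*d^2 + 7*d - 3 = (d - 1)*(d^2 - 4*d + 3) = (d - 1)^2*(d - 3)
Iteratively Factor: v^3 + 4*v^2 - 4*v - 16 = (v - 2)*(v^2 + 6*v + 8) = (v - 2)*(v + 2)*(v + 4)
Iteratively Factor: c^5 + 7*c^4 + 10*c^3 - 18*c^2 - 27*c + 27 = (c + 3)*(c^4 + 4*c^3 - 2*c^2 - 12*c + 9) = (c - 1)*(c + 3)*(c^3 + 5*c^2 + 3*c - 9) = (c - 1)^2*(c + 3)*(c^2 + 6*c + 9) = (c - 1)^2*(c + 3)^2*(c + 3)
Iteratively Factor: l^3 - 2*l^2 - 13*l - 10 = (l - 5)*(l^2 + 3*l + 2) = (l - 5)*(l + 2)*(l + 1)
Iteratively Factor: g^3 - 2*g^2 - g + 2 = (g - 1)*(g^2 - g - 2) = (g - 2)*(g - 1)*(g + 1)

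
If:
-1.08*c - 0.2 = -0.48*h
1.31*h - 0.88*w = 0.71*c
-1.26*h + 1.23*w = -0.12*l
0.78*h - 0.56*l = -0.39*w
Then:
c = -0.41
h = -0.50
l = -0.99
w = -0.42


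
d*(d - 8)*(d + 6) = d^3 - 2*d^2 - 48*d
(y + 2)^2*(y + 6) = y^3 + 10*y^2 + 28*y + 24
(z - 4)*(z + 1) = z^2 - 3*z - 4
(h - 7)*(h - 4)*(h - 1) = h^3 - 12*h^2 + 39*h - 28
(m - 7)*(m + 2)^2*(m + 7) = m^4 + 4*m^3 - 45*m^2 - 196*m - 196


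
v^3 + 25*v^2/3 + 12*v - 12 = (v - 2/3)*(v + 3)*(v + 6)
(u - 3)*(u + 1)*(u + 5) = u^3 + 3*u^2 - 13*u - 15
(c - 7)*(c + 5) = c^2 - 2*c - 35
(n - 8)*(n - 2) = n^2 - 10*n + 16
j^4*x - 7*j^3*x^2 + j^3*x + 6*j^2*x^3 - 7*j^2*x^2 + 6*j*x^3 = j*(j - 6*x)*(j - x)*(j*x + x)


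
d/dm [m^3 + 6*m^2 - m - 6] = 3*m^2 + 12*m - 1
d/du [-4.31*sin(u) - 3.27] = -4.31*cos(u)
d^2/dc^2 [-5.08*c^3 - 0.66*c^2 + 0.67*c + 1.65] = -30.48*c - 1.32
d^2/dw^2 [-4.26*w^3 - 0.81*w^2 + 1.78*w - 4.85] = -25.56*w - 1.62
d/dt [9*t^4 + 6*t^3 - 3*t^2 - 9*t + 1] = 36*t^3 + 18*t^2 - 6*t - 9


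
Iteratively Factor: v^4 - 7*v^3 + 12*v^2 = (v - 4)*(v^3 - 3*v^2) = v*(v - 4)*(v^2 - 3*v) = v*(v - 4)*(v - 3)*(v)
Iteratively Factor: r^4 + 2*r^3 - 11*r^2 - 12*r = (r + 1)*(r^3 + r^2 - 12*r) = r*(r + 1)*(r^2 + r - 12) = r*(r + 1)*(r + 4)*(r - 3)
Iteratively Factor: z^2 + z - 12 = (z - 3)*(z + 4)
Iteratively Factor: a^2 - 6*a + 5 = (a - 5)*(a - 1)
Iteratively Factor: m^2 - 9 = (m - 3)*(m + 3)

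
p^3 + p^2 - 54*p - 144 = (p - 8)*(p + 3)*(p + 6)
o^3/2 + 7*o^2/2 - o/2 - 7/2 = (o/2 + 1/2)*(o - 1)*(o + 7)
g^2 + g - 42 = (g - 6)*(g + 7)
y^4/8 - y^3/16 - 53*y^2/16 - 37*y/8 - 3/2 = (y/4 + 1/4)*(y/2 + 1/4)*(y - 6)*(y + 4)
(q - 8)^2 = q^2 - 16*q + 64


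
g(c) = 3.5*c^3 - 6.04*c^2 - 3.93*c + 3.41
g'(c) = 10.5*c^2 - 12.08*c - 3.93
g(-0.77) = 1.26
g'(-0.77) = 11.60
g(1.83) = -2.56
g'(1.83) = 9.13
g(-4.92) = -540.30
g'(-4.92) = 309.67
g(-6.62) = -1250.68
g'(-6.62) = 536.20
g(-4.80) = -503.96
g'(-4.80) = 295.97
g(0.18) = 2.53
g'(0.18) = -5.76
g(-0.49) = 3.47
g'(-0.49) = 4.51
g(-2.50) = -79.20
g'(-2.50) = 91.90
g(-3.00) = -133.66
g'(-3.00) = 126.81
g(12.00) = 5134.49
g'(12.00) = 1363.11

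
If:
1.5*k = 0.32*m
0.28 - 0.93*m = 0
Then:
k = 0.06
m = 0.30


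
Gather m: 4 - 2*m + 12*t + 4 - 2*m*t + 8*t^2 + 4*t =m*(-2*t - 2) + 8*t^2 + 16*t + 8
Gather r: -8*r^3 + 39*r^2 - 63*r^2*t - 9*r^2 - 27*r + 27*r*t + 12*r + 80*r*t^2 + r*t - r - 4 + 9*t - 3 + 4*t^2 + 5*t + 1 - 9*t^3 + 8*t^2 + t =-8*r^3 + r^2*(30 - 63*t) + r*(80*t^2 + 28*t - 16) - 9*t^3 + 12*t^2 + 15*t - 6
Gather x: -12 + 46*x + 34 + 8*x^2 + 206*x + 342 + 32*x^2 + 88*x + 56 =40*x^2 + 340*x + 420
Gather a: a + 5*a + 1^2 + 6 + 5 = 6*a + 12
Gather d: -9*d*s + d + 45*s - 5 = d*(1 - 9*s) + 45*s - 5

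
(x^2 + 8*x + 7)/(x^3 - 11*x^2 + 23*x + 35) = (x + 7)/(x^2 - 12*x + 35)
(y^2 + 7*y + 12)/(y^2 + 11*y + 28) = (y + 3)/(y + 7)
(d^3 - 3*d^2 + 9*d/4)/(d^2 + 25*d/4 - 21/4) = d*(4*d^2 - 12*d + 9)/(4*d^2 + 25*d - 21)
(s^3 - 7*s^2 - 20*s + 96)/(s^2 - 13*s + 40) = (s^2 + s - 12)/(s - 5)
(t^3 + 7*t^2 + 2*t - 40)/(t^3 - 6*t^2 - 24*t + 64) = (t + 5)/(t - 8)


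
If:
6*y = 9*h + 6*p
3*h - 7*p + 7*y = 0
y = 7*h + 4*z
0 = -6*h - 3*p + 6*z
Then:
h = 0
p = 0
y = 0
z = 0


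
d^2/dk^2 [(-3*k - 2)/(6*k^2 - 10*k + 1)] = 4*(9*(3*k - 1)*(6*k^2 - 10*k + 1) - 2*(3*k + 2)*(6*k - 5)^2)/(6*k^2 - 10*k + 1)^3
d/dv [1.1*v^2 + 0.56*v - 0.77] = 2.2*v + 0.56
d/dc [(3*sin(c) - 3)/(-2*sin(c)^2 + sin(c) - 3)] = -6*(2*sin(c) + cos(c)^2)*cos(c)/(sin(c) + cos(2*c) - 4)^2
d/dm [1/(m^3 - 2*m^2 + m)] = (1 - 3*m)/(m^2*(m^3 - 3*m^2 + 3*m - 1))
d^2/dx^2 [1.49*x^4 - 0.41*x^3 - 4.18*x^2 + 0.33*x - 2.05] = 17.88*x^2 - 2.46*x - 8.36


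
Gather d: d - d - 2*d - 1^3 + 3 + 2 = 4 - 2*d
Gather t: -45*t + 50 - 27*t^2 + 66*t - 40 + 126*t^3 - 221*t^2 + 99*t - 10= 126*t^3 - 248*t^2 + 120*t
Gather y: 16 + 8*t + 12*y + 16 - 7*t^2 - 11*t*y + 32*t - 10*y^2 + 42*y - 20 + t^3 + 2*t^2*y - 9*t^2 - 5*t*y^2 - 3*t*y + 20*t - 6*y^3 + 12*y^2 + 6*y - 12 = t^3 - 16*t^2 + 60*t - 6*y^3 + y^2*(2 - 5*t) + y*(2*t^2 - 14*t + 60)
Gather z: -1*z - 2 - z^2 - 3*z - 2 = -z^2 - 4*z - 4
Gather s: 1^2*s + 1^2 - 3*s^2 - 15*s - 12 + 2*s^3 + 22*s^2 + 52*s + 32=2*s^3 + 19*s^2 + 38*s + 21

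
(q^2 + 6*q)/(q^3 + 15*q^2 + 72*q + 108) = q/(q^2 + 9*q + 18)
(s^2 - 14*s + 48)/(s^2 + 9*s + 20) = (s^2 - 14*s + 48)/(s^2 + 9*s + 20)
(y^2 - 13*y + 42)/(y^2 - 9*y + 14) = (y - 6)/(y - 2)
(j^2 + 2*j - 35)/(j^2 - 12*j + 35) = (j + 7)/(j - 7)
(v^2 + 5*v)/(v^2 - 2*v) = (v + 5)/(v - 2)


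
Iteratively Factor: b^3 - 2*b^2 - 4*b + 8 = (b - 2)*(b^2 - 4) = (b - 2)*(b + 2)*(b - 2)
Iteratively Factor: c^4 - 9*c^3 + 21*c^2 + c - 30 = (c - 5)*(c^3 - 4*c^2 + c + 6) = (c - 5)*(c + 1)*(c^2 - 5*c + 6) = (c - 5)*(c - 3)*(c + 1)*(c - 2)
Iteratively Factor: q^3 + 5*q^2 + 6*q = (q + 3)*(q^2 + 2*q) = (q + 2)*(q + 3)*(q)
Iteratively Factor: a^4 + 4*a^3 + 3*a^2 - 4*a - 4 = (a - 1)*(a^3 + 5*a^2 + 8*a + 4) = (a - 1)*(a + 2)*(a^2 + 3*a + 2) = (a - 1)*(a + 1)*(a + 2)*(a + 2)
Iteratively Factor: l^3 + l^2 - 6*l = (l + 3)*(l^2 - 2*l) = l*(l + 3)*(l - 2)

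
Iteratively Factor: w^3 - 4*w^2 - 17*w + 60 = (w - 3)*(w^2 - w - 20) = (w - 3)*(w + 4)*(w - 5)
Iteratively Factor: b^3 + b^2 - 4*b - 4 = (b + 2)*(b^2 - b - 2) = (b - 2)*(b + 2)*(b + 1)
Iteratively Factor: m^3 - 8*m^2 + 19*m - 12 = (m - 4)*(m^2 - 4*m + 3) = (m - 4)*(m - 3)*(m - 1)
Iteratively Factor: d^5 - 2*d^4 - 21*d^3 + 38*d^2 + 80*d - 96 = (d - 3)*(d^4 + d^3 - 18*d^2 - 16*d + 32) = (d - 3)*(d + 2)*(d^3 - d^2 - 16*d + 16) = (d - 3)*(d - 1)*(d + 2)*(d^2 - 16) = (d - 3)*(d - 1)*(d + 2)*(d + 4)*(d - 4)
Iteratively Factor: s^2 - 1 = (s + 1)*(s - 1)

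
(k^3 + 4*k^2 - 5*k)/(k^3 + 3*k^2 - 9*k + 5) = k/(k - 1)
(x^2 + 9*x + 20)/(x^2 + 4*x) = (x + 5)/x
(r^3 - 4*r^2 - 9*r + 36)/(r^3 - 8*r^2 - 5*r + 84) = (r - 3)/(r - 7)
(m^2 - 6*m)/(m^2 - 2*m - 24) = m/(m + 4)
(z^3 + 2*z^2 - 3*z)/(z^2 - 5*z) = (z^2 + 2*z - 3)/(z - 5)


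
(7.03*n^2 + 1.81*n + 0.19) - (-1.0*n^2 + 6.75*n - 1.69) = 8.03*n^2 - 4.94*n + 1.88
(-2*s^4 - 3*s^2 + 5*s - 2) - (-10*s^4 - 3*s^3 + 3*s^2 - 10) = 8*s^4 + 3*s^3 - 6*s^2 + 5*s + 8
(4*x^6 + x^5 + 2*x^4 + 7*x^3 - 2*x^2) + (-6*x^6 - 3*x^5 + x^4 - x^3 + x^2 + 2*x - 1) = -2*x^6 - 2*x^5 + 3*x^4 + 6*x^3 - x^2 + 2*x - 1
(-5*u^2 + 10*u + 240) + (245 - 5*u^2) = -10*u^2 + 10*u + 485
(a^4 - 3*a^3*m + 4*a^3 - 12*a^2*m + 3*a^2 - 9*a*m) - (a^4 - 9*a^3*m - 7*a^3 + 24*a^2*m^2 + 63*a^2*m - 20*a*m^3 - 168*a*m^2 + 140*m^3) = 6*a^3*m + 11*a^3 - 24*a^2*m^2 - 75*a^2*m + 3*a^2 + 20*a*m^3 + 168*a*m^2 - 9*a*m - 140*m^3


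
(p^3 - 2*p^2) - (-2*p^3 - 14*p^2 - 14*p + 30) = 3*p^3 + 12*p^2 + 14*p - 30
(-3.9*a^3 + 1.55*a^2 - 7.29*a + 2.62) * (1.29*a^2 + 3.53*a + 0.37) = -5.031*a^5 - 11.7675*a^4 - 5.3756*a^3 - 21.7804*a^2 + 6.5513*a + 0.9694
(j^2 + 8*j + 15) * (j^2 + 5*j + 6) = j^4 + 13*j^3 + 61*j^2 + 123*j + 90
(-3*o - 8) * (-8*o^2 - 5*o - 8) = 24*o^3 + 79*o^2 + 64*o + 64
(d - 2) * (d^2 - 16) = d^3 - 2*d^2 - 16*d + 32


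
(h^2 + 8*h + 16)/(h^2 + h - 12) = (h + 4)/(h - 3)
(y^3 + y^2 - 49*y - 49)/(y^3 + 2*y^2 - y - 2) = (y^2 - 49)/(y^2 + y - 2)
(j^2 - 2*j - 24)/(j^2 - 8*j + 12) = (j + 4)/(j - 2)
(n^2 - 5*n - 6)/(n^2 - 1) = (n - 6)/(n - 1)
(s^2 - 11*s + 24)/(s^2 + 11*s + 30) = (s^2 - 11*s + 24)/(s^2 + 11*s + 30)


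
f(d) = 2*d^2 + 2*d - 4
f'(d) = 4*d + 2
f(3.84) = 33.17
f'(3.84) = 17.36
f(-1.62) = -1.99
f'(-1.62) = -4.48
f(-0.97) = -4.06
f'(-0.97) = -1.88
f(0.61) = -2.04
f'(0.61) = 4.44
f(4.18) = 39.30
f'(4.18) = 18.72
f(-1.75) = -1.38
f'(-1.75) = -5.00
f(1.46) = 3.18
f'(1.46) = 7.84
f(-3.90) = 18.62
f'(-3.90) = -13.60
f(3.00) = 20.00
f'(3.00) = 14.00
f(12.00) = 308.00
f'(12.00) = 50.00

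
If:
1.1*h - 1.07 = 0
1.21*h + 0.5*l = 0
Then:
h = 0.97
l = -2.35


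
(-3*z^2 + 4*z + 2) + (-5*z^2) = -8*z^2 + 4*z + 2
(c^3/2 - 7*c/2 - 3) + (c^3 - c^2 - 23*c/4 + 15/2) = 3*c^3/2 - c^2 - 37*c/4 + 9/2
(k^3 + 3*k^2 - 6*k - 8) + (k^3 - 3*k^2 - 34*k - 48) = 2*k^3 - 40*k - 56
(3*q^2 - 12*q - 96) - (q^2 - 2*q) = 2*q^2 - 10*q - 96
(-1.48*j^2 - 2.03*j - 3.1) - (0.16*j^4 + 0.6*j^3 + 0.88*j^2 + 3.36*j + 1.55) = -0.16*j^4 - 0.6*j^3 - 2.36*j^2 - 5.39*j - 4.65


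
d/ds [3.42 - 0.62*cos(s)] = 0.62*sin(s)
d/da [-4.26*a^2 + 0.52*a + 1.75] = 0.52 - 8.52*a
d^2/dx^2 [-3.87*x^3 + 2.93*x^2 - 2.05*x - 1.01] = 5.86 - 23.22*x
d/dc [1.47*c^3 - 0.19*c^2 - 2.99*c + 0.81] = 4.41*c^2 - 0.38*c - 2.99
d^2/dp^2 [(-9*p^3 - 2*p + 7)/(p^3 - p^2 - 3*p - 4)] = 2*(-9*p^6 - 87*p^5 - 168*p^4 - 109*p^3 - 414*p^2 - 261*p + 59)/(p^9 - 3*p^8 - 6*p^7 + 5*p^6 + 42*p^5 + 33*p^4 - 51*p^3 - 156*p^2 - 144*p - 64)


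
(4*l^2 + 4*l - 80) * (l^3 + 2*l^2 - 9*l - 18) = 4*l^5 + 12*l^4 - 108*l^3 - 268*l^2 + 648*l + 1440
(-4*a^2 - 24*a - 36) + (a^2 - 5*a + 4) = -3*a^2 - 29*a - 32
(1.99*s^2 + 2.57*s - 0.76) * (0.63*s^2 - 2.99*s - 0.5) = 1.2537*s^4 - 4.331*s^3 - 9.1581*s^2 + 0.9874*s + 0.38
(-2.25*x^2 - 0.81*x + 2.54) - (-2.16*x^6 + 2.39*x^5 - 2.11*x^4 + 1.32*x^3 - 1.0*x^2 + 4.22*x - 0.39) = 2.16*x^6 - 2.39*x^5 + 2.11*x^4 - 1.32*x^3 - 1.25*x^2 - 5.03*x + 2.93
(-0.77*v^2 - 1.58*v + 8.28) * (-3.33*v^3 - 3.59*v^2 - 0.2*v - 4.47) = 2.5641*v^5 + 8.0257*v^4 - 21.7462*v^3 - 25.9673*v^2 + 5.4066*v - 37.0116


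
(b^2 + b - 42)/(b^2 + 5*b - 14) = (b - 6)/(b - 2)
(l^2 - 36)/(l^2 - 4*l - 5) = (36 - l^2)/(-l^2 + 4*l + 5)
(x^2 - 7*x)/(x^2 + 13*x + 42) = x*(x - 7)/(x^2 + 13*x + 42)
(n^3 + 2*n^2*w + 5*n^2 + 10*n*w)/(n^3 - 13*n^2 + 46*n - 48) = n*(n^2 + 2*n*w + 5*n + 10*w)/(n^3 - 13*n^2 + 46*n - 48)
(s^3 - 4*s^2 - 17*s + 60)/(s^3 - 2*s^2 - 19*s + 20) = (s - 3)/(s - 1)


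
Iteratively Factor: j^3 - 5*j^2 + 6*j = (j)*(j^2 - 5*j + 6) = j*(j - 2)*(j - 3)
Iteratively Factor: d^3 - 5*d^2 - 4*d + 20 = (d + 2)*(d^2 - 7*d + 10) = (d - 5)*(d + 2)*(d - 2)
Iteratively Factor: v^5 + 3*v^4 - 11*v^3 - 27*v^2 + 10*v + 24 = (v + 4)*(v^4 - v^3 - 7*v^2 + v + 6) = (v - 1)*(v + 4)*(v^3 - 7*v - 6) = (v - 1)*(v + 1)*(v + 4)*(v^2 - v - 6) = (v - 1)*(v + 1)*(v + 2)*(v + 4)*(v - 3)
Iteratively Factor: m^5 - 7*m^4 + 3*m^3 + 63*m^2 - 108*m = (m - 3)*(m^4 - 4*m^3 - 9*m^2 + 36*m) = (m - 3)^2*(m^3 - m^2 - 12*m) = m*(m - 3)^2*(m^2 - m - 12) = m*(m - 4)*(m - 3)^2*(m + 3)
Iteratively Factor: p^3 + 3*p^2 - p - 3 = (p + 3)*(p^2 - 1) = (p + 1)*(p + 3)*(p - 1)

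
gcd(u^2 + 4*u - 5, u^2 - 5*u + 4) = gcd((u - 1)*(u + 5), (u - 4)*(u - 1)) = u - 1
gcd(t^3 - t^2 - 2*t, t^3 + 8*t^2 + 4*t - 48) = t - 2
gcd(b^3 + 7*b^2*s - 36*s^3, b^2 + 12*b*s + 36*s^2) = b + 6*s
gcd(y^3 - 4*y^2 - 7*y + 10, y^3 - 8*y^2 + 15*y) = y - 5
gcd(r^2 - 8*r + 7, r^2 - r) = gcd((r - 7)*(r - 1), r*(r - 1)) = r - 1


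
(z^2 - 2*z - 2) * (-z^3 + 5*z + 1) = -z^5 + 2*z^4 + 7*z^3 - 9*z^2 - 12*z - 2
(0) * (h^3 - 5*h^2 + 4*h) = 0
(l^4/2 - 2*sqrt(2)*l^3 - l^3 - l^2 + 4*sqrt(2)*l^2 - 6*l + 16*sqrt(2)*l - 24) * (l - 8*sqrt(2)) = l^5/2 - 6*sqrt(2)*l^4 - l^4 + 12*sqrt(2)*l^3 + 31*l^3 - 70*l^2 + 24*sqrt(2)*l^2 - 280*l + 48*sqrt(2)*l + 192*sqrt(2)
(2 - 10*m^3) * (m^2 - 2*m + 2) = -10*m^5 + 20*m^4 - 20*m^3 + 2*m^2 - 4*m + 4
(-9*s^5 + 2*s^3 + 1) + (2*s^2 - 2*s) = -9*s^5 + 2*s^3 + 2*s^2 - 2*s + 1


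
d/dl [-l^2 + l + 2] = 1 - 2*l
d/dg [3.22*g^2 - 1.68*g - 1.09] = 6.44*g - 1.68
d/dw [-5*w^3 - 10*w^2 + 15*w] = -15*w^2 - 20*w + 15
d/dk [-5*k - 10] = -5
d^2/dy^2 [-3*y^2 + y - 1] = -6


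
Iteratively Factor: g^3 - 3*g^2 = (g - 3)*(g^2) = g*(g - 3)*(g)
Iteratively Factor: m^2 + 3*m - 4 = (m + 4)*(m - 1)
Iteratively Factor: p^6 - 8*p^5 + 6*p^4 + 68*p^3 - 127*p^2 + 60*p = (p - 4)*(p^5 - 4*p^4 - 10*p^3 + 28*p^2 - 15*p) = (p - 4)*(p + 3)*(p^4 - 7*p^3 + 11*p^2 - 5*p) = p*(p - 4)*(p + 3)*(p^3 - 7*p^2 + 11*p - 5) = p*(p - 5)*(p - 4)*(p + 3)*(p^2 - 2*p + 1) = p*(p - 5)*(p - 4)*(p - 1)*(p + 3)*(p - 1)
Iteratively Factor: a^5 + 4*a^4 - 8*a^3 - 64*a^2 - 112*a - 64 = (a + 2)*(a^4 + 2*a^3 - 12*a^2 - 40*a - 32) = (a + 2)^2*(a^3 - 12*a - 16) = (a + 2)^3*(a^2 - 2*a - 8) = (a - 4)*(a + 2)^3*(a + 2)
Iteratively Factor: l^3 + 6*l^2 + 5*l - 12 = (l - 1)*(l^2 + 7*l + 12) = (l - 1)*(l + 3)*(l + 4)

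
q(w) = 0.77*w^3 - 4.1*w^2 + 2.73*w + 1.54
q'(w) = 2.31*w^2 - 8.2*w + 2.73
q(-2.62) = -47.60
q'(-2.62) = 40.07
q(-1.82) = -21.65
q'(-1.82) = 25.31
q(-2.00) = -26.48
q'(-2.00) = 28.37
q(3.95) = -4.19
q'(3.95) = 6.38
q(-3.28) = -78.70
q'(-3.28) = 54.48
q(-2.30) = -35.80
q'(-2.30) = 33.81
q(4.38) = -0.46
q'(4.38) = 11.13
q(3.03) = -6.41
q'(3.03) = -0.91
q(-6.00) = -328.76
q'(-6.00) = 135.09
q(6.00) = 36.64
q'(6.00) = 36.69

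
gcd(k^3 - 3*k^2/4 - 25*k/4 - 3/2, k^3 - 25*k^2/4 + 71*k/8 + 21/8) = k^2 - 11*k/4 - 3/4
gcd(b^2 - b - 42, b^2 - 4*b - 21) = b - 7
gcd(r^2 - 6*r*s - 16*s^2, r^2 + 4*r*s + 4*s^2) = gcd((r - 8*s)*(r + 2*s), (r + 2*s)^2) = r + 2*s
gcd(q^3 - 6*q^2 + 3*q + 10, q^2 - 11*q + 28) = 1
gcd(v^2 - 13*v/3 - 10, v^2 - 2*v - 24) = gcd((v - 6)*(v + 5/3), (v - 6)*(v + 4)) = v - 6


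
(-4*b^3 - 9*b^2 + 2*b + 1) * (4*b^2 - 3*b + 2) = -16*b^5 - 24*b^4 + 27*b^3 - 20*b^2 + b + 2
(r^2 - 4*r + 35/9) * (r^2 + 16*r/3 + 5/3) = r^4 + 4*r^3/3 - 142*r^2/9 + 380*r/27 + 175/27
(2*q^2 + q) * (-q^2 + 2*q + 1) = -2*q^4 + 3*q^3 + 4*q^2 + q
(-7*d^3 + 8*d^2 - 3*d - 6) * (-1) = 7*d^3 - 8*d^2 + 3*d + 6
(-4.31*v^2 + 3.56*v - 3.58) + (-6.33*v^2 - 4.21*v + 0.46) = -10.64*v^2 - 0.65*v - 3.12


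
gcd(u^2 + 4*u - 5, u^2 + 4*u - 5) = u^2 + 4*u - 5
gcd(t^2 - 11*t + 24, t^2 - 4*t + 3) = t - 3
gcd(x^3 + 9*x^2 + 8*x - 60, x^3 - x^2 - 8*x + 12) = x - 2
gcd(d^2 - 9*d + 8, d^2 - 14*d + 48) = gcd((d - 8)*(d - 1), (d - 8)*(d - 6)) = d - 8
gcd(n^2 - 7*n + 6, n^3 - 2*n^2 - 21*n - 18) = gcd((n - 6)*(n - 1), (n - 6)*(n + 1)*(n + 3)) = n - 6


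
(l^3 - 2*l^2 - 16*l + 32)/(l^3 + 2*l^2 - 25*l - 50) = (l^3 - 2*l^2 - 16*l + 32)/(l^3 + 2*l^2 - 25*l - 50)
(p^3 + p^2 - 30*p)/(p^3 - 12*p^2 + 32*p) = (p^2 + p - 30)/(p^2 - 12*p + 32)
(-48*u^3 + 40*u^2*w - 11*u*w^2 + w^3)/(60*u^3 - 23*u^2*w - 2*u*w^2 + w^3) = (-4*u + w)/(5*u + w)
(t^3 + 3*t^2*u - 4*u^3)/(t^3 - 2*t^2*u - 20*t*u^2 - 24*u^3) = (t - u)/(t - 6*u)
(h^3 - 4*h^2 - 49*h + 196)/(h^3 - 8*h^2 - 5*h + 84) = (h + 7)/(h + 3)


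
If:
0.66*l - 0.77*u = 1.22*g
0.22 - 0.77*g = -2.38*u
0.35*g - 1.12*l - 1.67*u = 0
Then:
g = 0.10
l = 0.12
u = -0.06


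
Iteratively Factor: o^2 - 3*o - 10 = (o + 2)*(o - 5)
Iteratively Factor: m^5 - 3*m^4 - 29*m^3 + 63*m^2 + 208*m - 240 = (m - 5)*(m^4 + 2*m^3 - 19*m^2 - 32*m + 48) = (m - 5)*(m - 1)*(m^3 + 3*m^2 - 16*m - 48) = (m - 5)*(m - 1)*(m + 3)*(m^2 - 16) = (m - 5)*(m - 1)*(m + 3)*(m + 4)*(m - 4)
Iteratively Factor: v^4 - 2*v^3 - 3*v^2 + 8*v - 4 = (v - 1)*(v^3 - v^2 - 4*v + 4) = (v - 2)*(v - 1)*(v^2 + v - 2) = (v - 2)*(v - 1)^2*(v + 2)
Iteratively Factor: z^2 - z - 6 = (z + 2)*(z - 3)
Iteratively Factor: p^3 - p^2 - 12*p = (p + 3)*(p^2 - 4*p) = p*(p + 3)*(p - 4)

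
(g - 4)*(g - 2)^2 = g^3 - 8*g^2 + 20*g - 16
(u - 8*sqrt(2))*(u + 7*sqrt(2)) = u^2 - sqrt(2)*u - 112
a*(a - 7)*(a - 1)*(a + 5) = a^4 - 3*a^3 - 33*a^2 + 35*a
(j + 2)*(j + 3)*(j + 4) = j^3 + 9*j^2 + 26*j + 24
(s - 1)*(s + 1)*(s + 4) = s^3 + 4*s^2 - s - 4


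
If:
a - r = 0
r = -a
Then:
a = 0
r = 0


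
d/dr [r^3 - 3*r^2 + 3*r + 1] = 3*r^2 - 6*r + 3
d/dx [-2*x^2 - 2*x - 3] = -4*x - 2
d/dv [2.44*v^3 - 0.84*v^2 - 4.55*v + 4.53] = 7.32*v^2 - 1.68*v - 4.55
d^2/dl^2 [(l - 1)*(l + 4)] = 2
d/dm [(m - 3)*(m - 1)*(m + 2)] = 3*m^2 - 4*m - 5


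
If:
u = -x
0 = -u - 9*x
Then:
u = 0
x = 0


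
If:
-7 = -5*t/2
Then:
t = 14/5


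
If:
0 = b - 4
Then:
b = 4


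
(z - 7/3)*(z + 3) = z^2 + 2*z/3 - 7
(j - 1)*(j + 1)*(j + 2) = j^3 + 2*j^2 - j - 2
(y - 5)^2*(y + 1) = y^3 - 9*y^2 + 15*y + 25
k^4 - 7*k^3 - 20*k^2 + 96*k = k*(k - 8)*(k - 3)*(k + 4)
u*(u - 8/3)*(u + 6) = u^3 + 10*u^2/3 - 16*u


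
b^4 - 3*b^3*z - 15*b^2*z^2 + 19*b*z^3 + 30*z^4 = (b - 5*z)*(b - 2*z)*(b + z)*(b + 3*z)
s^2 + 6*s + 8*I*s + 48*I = (s + 6)*(s + 8*I)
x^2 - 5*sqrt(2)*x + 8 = (x - 4*sqrt(2))*(x - sqrt(2))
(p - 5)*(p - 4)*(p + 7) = p^3 - 2*p^2 - 43*p + 140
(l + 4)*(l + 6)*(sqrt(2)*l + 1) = sqrt(2)*l^3 + l^2 + 10*sqrt(2)*l^2 + 10*l + 24*sqrt(2)*l + 24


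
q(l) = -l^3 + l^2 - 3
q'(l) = -3*l^2 + 2*l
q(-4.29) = 94.36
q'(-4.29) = -63.79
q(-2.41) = 16.81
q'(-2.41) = -22.24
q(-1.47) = 2.34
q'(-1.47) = -9.42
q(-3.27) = 42.66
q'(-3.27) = -38.62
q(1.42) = -3.85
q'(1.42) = -3.21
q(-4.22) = 89.96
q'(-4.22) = -61.87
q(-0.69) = -2.20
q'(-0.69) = -2.81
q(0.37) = -2.91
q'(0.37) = 0.33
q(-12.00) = 1869.00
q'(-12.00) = -456.00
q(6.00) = -183.00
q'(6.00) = -96.00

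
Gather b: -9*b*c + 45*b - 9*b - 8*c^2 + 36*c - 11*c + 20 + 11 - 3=b*(36 - 9*c) - 8*c^2 + 25*c + 28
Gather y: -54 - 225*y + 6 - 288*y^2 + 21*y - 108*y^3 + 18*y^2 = -108*y^3 - 270*y^2 - 204*y - 48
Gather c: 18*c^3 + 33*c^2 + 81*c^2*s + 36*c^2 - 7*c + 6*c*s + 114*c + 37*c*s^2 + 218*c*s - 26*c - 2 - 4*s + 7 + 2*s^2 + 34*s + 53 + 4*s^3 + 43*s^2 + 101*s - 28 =18*c^3 + c^2*(81*s + 69) + c*(37*s^2 + 224*s + 81) + 4*s^3 + 45*s^2 + 131*s + 30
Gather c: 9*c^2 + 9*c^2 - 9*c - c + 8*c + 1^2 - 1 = 18*c^2 - 2*c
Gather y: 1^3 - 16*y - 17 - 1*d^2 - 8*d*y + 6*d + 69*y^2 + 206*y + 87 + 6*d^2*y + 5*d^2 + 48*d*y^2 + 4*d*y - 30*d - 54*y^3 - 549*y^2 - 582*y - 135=4*d^2 - 24*d - 54*y^3 + y^2*(48*d - 480) + y*(6*d^2 - 4*d - 392) - 64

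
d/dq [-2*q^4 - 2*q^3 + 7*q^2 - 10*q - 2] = -8*q^3 - 6*q^2 + 14*q - 10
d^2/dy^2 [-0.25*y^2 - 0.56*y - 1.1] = -0.500000000000000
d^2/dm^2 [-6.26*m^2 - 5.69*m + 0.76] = -12.5200000000000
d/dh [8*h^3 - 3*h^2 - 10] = 6*h*(4*h - 1)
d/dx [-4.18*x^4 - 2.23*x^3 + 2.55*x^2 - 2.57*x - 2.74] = -16.72*x^3 - 6.69*x^2 + 5.1*x - 2.57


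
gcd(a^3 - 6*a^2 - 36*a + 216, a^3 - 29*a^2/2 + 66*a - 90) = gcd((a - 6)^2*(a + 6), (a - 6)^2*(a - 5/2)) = a^2 - 12*a + 36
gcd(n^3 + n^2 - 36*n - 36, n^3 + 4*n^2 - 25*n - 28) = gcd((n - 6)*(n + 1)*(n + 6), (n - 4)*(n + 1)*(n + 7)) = n + 1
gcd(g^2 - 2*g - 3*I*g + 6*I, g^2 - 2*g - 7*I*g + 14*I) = g - 2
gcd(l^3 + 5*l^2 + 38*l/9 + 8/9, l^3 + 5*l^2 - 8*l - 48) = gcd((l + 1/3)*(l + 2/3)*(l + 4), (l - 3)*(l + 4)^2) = l + 4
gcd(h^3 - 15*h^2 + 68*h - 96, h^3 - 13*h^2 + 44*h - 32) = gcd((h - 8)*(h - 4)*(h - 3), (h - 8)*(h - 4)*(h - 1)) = h^2 - 12*h + 32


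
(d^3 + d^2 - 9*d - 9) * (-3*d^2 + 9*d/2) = -3*d^5 + 3*d^4/2 + 63*d^3/2 - 27*d^2/2 - 81*d/2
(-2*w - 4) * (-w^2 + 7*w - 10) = 2*w^3 - 10*w^2 - 8*w + 40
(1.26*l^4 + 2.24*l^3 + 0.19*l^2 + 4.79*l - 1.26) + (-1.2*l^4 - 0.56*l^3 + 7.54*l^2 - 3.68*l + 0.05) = 0.0600000000000001*l^4 + 1.68*l^3 + 7.73*l^2 + 1.11*l - 1.21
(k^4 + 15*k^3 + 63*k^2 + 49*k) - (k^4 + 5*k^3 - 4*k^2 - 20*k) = 10*k^3 + 67*k^2 + 69*k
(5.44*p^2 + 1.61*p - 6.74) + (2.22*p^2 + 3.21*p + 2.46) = 7.66*p^2 + 4.82*p - 4.28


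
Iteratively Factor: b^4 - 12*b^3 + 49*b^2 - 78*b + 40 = (b - 1)*(b^3 - 11*b^2 + 38*b - 40) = (b - 4)*(b - 1)*(b^2 - 7*b + 10) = (b - 4)*(b - 2)*(b - 1)*(b - 5)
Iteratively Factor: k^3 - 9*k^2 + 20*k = (k)*(k^2 - 9*k + 20) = k*(k - 5)*(k - 4)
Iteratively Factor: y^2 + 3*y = (y)*(y + 3)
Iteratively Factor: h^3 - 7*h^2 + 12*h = (h - 3)*(h^2 - 4*h) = (h - 4)*(h - 3)*(h)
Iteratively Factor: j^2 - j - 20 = (j + 4)*(j - 5)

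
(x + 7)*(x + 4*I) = x^2 + 7*x + 4*I*x + 28*I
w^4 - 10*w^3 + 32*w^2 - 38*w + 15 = (w - 5)*(w - 3)*(w - 1)^2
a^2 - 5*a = a*(a - 5)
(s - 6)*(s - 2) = s^2 - 8*s + 12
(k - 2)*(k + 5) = k^2 + 3*k - 10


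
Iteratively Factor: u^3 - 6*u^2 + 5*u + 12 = (u - 4)*(u^2 - 2*u - 3) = (u - 4)*(u - 3)*(u + 1)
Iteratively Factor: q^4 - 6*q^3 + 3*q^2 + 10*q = (q - 5)*(q^3 - q^2 - 2*q) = (q - 5)*(q + 1)*(q^2 - 2*q) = q*(q - 5)*(q + 1)*(q - 2)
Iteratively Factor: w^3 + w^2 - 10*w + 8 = (w + 4)*(w^2 - 3*w + 2) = (w - 2)*(w + 4)*(w - 1)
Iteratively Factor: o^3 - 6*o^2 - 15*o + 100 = (o - 5)*(o^2 - o - 20) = (o - 5)*(o + 4)*(o - 5)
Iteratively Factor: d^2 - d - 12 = (d + 3)*(d - 4)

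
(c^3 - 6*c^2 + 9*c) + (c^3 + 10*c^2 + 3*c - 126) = 2*c^3 + 4*c^2 + 12*c - 126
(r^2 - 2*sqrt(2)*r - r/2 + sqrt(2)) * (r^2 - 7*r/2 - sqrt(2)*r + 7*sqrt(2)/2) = r^4 - 3*sqrt(2)*r^3 - 4*r^3 + 23*r^2/4 + 12*sqrt(2)*r^2 - 16*r - 21*sqrt(2)*r/4 + 7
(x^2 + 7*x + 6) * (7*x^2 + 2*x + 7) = 7*x^4 + 51*x^3 + 63*x^2 + 61*x + 42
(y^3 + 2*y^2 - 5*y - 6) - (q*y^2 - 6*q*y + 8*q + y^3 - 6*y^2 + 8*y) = -q*y^2 + 6*q*y - 8*q + 8*y^2 - 13*y - 6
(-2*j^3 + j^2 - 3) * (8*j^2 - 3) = -16*j^5 + 8*j^4 + 6*j^3 - 27*j^2 + 9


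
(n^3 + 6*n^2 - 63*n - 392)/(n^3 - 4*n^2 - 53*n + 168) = (n + 7)/(n - 3)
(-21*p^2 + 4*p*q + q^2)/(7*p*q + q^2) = (-3*p + q)/q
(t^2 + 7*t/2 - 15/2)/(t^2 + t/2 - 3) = (t + 5)/(t + 2)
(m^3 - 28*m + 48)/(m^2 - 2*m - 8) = (m^2 + 4*m - 12)/(m + 2)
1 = 1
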